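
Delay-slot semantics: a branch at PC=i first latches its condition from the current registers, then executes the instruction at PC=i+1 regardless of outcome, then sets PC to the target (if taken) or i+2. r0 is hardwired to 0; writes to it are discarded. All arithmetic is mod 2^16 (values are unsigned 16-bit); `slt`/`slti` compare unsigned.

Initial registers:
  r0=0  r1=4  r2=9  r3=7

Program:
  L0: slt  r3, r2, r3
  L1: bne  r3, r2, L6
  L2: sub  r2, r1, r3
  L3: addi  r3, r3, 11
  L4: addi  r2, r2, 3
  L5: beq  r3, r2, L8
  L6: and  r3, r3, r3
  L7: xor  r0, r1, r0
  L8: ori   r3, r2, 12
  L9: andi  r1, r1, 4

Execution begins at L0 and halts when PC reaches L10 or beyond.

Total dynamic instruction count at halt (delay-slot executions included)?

  step pc=0: slt  r3, r2, r3  regs=(0,4,9,0)
  step pc=1: bne  r3, r2, L6  cond=T  regs=(0,4,9,0)
  step pc=2: sub  r2, r1, r3  regs=(0,4,4,0)
  step pc=6: and  r3, r3, r3  regs=(0,4,4,0)
  step pc=7: xor  r0, r1, r0  regs=(0,4,4,0)
  step pc=8: ori   r3, r2, 12  regs=(0,4,4,12)
  step pc=9: andi  r1, r1, 4  regs=(0,4,4,12)

7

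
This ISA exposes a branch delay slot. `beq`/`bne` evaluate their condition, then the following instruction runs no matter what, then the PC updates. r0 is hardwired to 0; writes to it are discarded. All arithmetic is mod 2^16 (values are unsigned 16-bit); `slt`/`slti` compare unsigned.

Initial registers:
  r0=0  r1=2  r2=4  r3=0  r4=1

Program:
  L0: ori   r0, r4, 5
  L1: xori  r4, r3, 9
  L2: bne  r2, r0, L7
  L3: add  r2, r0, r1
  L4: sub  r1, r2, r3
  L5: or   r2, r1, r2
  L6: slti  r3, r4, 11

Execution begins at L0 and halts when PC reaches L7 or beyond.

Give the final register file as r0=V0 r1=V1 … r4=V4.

PC=0  ori   r0, r4, 5        | r0=0 r1=2 r2=4 r3=0 r4=1
PC=1  xori  r4, r3, 9        | r0=0 r1=2 r2=4 r3=0 r4=9
PC=2  bne  r2, r0, L7        | r0=0 r1=2 r2=4 r3=0 r4=9  [TAKEN]
PC=3  add  r2, r0, r1        | r0=0 r1=2 r2=2 r3=0 r4=9

r0=0 r1=2 r2=2 r3=0 r4=9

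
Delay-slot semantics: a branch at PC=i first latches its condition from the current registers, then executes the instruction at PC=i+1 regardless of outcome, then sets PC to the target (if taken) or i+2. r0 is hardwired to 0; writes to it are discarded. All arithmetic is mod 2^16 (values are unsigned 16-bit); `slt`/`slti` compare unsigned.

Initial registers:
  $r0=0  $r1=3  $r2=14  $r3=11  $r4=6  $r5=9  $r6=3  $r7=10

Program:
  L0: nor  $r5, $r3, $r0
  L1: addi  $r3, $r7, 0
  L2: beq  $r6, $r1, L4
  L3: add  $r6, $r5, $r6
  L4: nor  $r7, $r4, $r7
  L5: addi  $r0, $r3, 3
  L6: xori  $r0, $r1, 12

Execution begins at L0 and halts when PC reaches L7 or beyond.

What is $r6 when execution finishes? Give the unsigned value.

65527

#0 nor  $r5, $r3, $r0 ; 0/3/14/11/6/65524/3/10
#1 addi  $r3, $r7, 0 ; 0/3/14/10/6/65524/3/10
#2 beq  $r6, $r1, L4 ; 0/3/14/10/6/65524/3/10 ; →target
#3 add  $r6, $r5, $r6 ; 0/3/14/10/6/65524/65527/10
#4 nor  $r7, $r4, $r7 ; 0/3/14/10/6/65524/65527/65521
#5 addi  $r0, $r3, 3 ; 0/3/14/10/6/65524/65527/65521
#6 xori  $r0, $r1, 12 ; 0/3/14/10/6/65524/65527/65521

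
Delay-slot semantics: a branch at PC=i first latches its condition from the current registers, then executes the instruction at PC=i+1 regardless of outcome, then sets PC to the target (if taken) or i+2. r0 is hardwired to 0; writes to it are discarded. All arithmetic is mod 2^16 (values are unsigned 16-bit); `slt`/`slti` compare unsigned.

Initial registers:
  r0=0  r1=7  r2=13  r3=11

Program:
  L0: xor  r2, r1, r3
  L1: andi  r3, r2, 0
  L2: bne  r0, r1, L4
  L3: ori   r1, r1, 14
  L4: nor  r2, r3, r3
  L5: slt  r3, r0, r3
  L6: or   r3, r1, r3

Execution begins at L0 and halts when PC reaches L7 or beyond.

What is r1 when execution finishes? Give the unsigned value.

#0 xor  r2, r1, r3 ; 0/7/12/11
#1 andi  r3, r2, 0 ; 0/7/12/0
#2 bne  r0, r1, L4 ; 0/7/12/0 ; →target
#3 ori   r1, r1, 14 ; 0/15/12/0
#4 nor  r2, r3, r3 ; 0/15/65535/0
#5 slt  r3, r0, r3 ; 0/15/65535/0
#6 or   r3, r1, r3 ; 0/15/65535/15

15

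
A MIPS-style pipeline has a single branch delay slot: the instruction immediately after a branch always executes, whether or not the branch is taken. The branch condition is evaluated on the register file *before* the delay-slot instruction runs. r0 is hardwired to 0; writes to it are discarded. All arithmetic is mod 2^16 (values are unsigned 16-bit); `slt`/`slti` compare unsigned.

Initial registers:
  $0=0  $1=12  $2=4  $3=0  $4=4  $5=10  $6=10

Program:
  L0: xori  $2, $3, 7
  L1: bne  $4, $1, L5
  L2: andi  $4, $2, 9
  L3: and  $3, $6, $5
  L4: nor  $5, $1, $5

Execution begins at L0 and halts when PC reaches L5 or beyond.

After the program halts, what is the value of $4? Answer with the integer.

1

  step pc=0: xori  $2, $3, 7  regs=(0,12,7,0,4,10,10)
  step pc=1: bne  $4, $1, L5  cond=T  regs=(0,12,7,0,4,10,10)
  step pc=2: andi  $4, $2, 9  regs=(0,12,7,0,1,10,10)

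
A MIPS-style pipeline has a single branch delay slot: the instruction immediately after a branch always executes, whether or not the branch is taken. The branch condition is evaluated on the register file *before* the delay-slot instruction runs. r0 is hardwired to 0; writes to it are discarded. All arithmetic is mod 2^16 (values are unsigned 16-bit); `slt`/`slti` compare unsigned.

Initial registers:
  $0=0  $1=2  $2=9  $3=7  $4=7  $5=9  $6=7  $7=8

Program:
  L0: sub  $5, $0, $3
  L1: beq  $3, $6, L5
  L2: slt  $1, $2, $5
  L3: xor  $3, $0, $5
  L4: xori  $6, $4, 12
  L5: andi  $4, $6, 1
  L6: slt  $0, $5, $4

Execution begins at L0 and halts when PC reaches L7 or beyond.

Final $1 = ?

1

[0] sub  $5, $0, $3  →  {$0:0, $1:2, $2:9, $3:7, $4:7, $5:65529, $6:7, $7:8}
[1] beq  $3, $6, L5  →  {$0:0, $1:2, $2:9, $3:7, $4:7, $5:65529, $6:7, $7:8}  ⟨branch taken⟩
[2] slt  $1, $2, $5  →  {$0:0, $1:1, $2:9, $3:7, $4:7, $5:65529, $6:7, $7:8}
[5] andi  $4, $6, 1  →  {$0:0, $1:1, $2:9, $3:7, $4:1, $5:65529, $6:7, $7:8}
[6] slt  $0, $5, $4  →  {$0:0, $1:1, $2:9, $3:7, $4:1, $5:65529, $6:7, $7:8}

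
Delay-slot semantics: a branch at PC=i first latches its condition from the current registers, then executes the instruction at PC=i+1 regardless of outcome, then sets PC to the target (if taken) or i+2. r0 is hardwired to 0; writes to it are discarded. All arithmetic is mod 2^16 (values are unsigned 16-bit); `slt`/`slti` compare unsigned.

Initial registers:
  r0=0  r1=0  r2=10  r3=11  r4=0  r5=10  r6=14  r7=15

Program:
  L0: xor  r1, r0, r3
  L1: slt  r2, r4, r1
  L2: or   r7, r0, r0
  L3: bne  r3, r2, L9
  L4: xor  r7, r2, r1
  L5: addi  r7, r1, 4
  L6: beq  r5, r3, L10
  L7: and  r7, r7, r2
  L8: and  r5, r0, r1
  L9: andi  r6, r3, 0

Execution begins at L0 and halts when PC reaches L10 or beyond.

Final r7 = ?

#0 xor  r1, r0, r3 ; 0/11/10/11/0/10/14/15
#1 slt  r2, r4, r1 ; 0/11/1/11/0/10/14/15
#2 or   r7, r0, r0 ; 0/11/1/11/0/10/14/0
#3 bne  r3, r2, L9 ; 0/11/1/11/0/10/14/0 ; →target
#4 xor  r7, r2, r1 ; 0/11/1/11/0/10/14/10
#9 andi  r6, r3, 0 ; 0/11/1/11/0/10/0/10

10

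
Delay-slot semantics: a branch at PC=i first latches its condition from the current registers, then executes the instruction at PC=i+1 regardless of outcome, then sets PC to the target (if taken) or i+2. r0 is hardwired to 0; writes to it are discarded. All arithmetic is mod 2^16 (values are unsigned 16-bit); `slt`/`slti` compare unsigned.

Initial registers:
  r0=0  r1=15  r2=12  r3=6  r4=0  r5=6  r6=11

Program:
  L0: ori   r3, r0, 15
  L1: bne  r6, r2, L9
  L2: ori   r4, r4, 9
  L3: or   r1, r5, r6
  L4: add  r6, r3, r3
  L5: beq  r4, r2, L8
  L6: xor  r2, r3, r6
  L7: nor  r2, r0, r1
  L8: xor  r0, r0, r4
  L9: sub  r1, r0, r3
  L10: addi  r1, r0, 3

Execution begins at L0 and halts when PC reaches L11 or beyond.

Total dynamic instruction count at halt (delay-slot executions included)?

[0] ori   r3, r0, 15  →  {r0:0, r1:15, r2:12, r3:15, r4:0, r5:6, r6:11}
[1] bne  r6, r2, L9  →  {r0:0, r1:15, r2:12, r3:15, r4:0, r5:6, r6:11}  ⟨branch taken⟩
[2] ori   r4, r4, 9  →  {r0:0, r1:15, r2:12, r3:15, r4:9, r5:6, r6:11}
[9] sub  r1, r0, r3  →  {r0:0, r1:65521, r2:12, r3:15, r4:9, r5:6, r6:11}
[10] addi  r1, r0, 3  →  {r0:0, r1:3, r2:12, r3:15, r4:9, r5:6, r6:11}

5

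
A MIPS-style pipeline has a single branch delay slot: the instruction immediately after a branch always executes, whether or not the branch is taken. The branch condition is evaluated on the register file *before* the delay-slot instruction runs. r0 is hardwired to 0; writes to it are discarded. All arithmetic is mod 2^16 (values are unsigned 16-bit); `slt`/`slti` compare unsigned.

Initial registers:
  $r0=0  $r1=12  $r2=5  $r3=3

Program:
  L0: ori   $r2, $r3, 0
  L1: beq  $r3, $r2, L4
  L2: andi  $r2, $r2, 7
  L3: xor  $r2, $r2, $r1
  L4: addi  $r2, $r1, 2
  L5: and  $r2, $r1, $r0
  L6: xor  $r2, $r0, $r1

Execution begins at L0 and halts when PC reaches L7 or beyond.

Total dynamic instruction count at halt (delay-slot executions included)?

6

#0 ori   $r2, $r3, 0 ; 0/12/3/3
#1 beq  $r3, $r2, L4 ; 0/12/3/3 ; →target
#2 andi  $r2, $r2, 7 ; 0/12/3/3
#4 addi  $r2, $r1, 2 ; 0/12/14/3
#5 and  $r2, $r1, $r0 ; 0/12/0/3
#6 xor  $r2, $r0, $r1 ; 0/12/12/3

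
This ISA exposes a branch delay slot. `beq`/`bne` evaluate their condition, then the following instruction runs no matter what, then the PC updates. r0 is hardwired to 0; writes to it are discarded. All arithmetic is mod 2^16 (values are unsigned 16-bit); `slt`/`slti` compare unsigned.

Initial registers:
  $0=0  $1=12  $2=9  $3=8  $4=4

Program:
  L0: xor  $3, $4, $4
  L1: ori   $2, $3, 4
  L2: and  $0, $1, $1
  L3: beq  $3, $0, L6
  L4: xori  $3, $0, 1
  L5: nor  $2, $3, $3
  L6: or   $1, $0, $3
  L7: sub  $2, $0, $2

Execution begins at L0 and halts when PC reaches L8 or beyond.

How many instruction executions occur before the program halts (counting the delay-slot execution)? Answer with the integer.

[0] xor  $3, $4, $4  →  {$0:0, $1:12, $2:9, $3:0, $4:4}
[1] ori   $2, $3, 4  →  {$0:0, $1:12, $2:4, $3:0, $4:4}
[2] and  $0, $1, $1  →  {$0:0, $1:12, $2:4, $3:0, $4:4}
[3] beq  $3, $0, L6  →  {$0:0, $1:12, $2:4, $3:0, $4:4}  ⟨branch taken⟩
[4] xori  $3, $0, 1  →  {$0:0, $1:12, $2:4, $3:1, $4:4}
[6] or   $1, $0, $3  →  {$0:0, $1:1, $2:4, $3:1, $4:4}
[7] sub  $2, $0, $2  →  {$0:0, $1:1, $2:65532, $3:1, $4:4}

7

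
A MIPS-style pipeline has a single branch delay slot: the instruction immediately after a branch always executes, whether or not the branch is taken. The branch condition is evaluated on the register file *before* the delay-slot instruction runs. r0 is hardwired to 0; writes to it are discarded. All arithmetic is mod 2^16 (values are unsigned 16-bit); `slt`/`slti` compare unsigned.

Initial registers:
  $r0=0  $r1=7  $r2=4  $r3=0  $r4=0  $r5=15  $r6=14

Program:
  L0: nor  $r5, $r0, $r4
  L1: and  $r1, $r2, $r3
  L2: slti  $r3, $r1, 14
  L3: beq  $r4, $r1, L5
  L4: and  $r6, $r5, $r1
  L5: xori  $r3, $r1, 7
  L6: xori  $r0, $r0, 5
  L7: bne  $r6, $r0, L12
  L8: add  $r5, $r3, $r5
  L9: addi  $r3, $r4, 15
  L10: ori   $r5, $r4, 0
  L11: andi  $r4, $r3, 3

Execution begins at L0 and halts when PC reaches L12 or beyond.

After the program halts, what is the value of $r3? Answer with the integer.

PC=0  nor  $r5, $r0, $r4     | $r0=0 $r1=7 $r2=4 $r3=0 $r4=0 $r5=65535 $r6=14
PC=1  and  $r1, $r2, $r3     | $r0=0 $r1=0 $r2=4 $r3=0 $r4=0 $r5=65535 $r6=14
PC=2  slti  $r3, $r1, 14     | $r0=0 $r1=0 $r2=4 $r3=1 $r4=0 $r5=65535 $r6=14
PC=3  beq  $r4, $r1, L5      | $r0=0 $r1=0 $r2=4 $r3=1 $r4=0 $r5=65535 $r6=14  [TAKEN]
PC=4  and  $r6, $r5, $r1     | $r0=0 $r1=0 $r2=4 $r3=1 $r4=0 $r5=65535 $r6=0
PC=5  xori  $r3, $r1, 7      | $r0=0 $r1=0 $r2=4 $r3=7 $r4=0 $r5=65535 $r6=0
PC=6  xori  $r0, $r0, 5      | $r0=0 $r1=0 $r2=4 $r3=7 $r4=0 $r5=65535 $r6=0
PC=7  bne  $r6, $r0, L12     | $r0=0 $r1=0 $r2=4 $r3=7 $r4=0 $r5=65535 $r6=0  [not taken]
PC=8  add  $r5, $r3, $r5     | $r0=0 $r1=0 $r2=4 $r3=7 $r4=0 $r5=6 $r6=0
PC=9  addi  $r3, $r4, 15     | $r0=0 $r1=0 $r2=4 $r3=15 $r4=0 $r5=6 $r6=0
PC=10 ori   $r5, $r4, 0      | $r0=0 $r1=0 $r2=4 $r3=15 $r4=0 $r5=0 $r6=0
PC=11 andi  $r4, $r3, 3      | $r0=0 $r1=0 $r2=4 $r3=15 $r4=3 $r5=0 $r6=0

15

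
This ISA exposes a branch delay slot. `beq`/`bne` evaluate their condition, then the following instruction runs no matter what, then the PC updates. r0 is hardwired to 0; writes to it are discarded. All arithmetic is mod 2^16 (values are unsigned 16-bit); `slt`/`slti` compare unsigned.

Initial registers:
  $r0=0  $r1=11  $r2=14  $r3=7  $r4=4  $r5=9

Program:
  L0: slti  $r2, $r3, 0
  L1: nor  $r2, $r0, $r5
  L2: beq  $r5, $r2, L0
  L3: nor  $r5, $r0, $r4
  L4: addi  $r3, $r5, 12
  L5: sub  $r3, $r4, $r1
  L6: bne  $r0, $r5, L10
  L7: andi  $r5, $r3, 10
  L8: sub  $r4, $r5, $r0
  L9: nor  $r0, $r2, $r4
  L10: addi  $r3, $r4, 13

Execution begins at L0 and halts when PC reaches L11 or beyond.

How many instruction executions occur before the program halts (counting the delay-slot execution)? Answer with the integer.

  step pc=0: slti  $r2, $r3, 0  regs=(0,11,0,7,4,9)
  step pc=1: nor  $r2, $r0, $r5  regs=(0,11,65526,7,4,9)
  step pc=2: beq  $r5, $r2, L0  cond=F  regs=(0,11,65526,7,4,9)
  step pc=3: nor  $r5, $r0, $r4  regs=(0,11,65526,7,4,65531)
  step pc=4: addi  $r3, $r5, 12  regs=(0,11,65526,7,4,65531)
  step pc=5: sub  $r3, $r4, $r1  regs=(0,11,65526,65529,4,65531)
  step pc=6: bne  $r0, $r5, L10  cond=T  regs=(0,11,65526,65529,4,65531)
  step pc=7: andi  $r5, $r3, 10  regs=(0,11,65526,65529,4,8)
  step pc=10: addi  $r3, $r4, 13  regs=(0,11,65526,17,4,8)

9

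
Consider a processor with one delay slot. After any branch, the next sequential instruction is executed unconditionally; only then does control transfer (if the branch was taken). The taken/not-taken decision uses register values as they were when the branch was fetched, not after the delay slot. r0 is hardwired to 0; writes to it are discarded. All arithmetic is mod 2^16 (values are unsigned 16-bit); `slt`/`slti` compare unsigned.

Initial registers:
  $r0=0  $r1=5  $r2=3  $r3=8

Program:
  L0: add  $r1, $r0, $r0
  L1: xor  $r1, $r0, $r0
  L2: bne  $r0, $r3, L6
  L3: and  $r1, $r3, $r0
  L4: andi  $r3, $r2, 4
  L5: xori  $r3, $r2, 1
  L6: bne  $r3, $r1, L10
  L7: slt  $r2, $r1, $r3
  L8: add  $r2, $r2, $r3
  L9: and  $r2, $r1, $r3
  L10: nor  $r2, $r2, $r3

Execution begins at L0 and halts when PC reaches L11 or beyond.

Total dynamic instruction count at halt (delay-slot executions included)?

7

#0 add  $r1, $r0, $r0 ; 0/0/3/8
#1 xor  $r1, $r0, $r0 ; 0/0/3/8
#2 bne  $r0, $r3, L6 ; 0/0/3/8 ; →target
#3 and  $r1, $r3, $r0 ; 0/0/3/8
#6 bne  $r3, $r1, L10 ; 0/0/3/8 ; →target
#7 slt  $r2, $r1, $r3 ; 0/0/1/8
#10 nor  $r2, $r2, $r3 ; 0/0/65526/8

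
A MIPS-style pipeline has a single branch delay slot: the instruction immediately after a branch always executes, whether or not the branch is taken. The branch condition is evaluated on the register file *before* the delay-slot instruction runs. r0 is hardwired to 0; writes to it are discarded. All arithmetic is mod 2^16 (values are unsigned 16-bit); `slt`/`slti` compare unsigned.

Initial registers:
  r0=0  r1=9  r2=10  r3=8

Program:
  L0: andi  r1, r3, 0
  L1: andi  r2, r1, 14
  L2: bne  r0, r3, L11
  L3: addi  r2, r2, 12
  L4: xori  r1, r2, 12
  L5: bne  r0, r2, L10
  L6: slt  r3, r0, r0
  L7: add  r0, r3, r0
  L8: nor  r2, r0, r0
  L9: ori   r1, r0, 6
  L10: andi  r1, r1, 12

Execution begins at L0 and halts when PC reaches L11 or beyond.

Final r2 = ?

12

[0] andi  r1, r3, 0  →  {r0:0, r1:0, r2:10, r3:8}
[1] andi  r2, r1, 14  →  {r0:0, r1:0, r2:0, r3:8}
[2] bne  r0, r3, L11  →  {r0:0, r1:0, r2:0, r3:8}  ⟨branch taken⟩
[3] addi  r2, r2, 12  →  {r0:0, r1:0, r2:12, r3:8}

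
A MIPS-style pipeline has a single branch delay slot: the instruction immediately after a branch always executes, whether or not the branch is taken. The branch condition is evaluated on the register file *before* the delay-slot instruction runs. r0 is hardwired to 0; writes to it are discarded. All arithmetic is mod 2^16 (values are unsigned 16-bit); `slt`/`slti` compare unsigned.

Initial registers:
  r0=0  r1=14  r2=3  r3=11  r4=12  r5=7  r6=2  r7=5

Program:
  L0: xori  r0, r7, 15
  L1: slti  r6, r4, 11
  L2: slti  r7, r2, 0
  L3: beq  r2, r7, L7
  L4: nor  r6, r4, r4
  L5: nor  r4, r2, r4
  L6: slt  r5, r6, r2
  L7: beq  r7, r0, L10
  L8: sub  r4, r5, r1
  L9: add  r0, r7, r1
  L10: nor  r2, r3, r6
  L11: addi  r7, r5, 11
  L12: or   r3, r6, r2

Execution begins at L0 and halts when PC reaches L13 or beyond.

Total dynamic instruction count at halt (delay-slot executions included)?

12

PC=0  xori  r0, r7, 15       | r0=0 r1=14 r2=3 r3=11 r4=12 r5=7 r6=2 r7=5
PC=1  slti  r6, r4, 11       | r0=0 r1=14 r2=3 r3=11 r4=12 r5=7 r6=0 r7=5
PC=2  slti  r7, r2, 0        | r0=0 r1=14 r2=3 r3=11 r4=12 r5=7 r6=0 r7=0
PC=3  beq  r2, r7, L7        | r0=0 r1=14 r2=3 r3=11 r4=12 r5=7 r6=0 r7=0  [not taken]
PC=4  nor  r6, r4, r4        | r0=0 r1=14 r2=3 r3=11 r4=12 r5=7 r6=65523 r7=0
PC=5  nor  r4, r2, r4        | r0=0 r1=14 r2=3 r3=11 r4=65520 r5=7 r6=65523 r7=0
PC=6  slt  r5, r6, r2        | r0=0 r1=14 r2=3 r3=11 r4=65520 r5=0 r6=65523 r7=0
PC=7  beq  r7, r0, L10       | r0=0 r1=14 r2=3 r3=11 r4=65520 r5=0 r6=65523 r7=0  [TAKEN]
PC=8  sub  r4, r5, r1        | r0=0 r1=14 r2=3 r3=11 r4=65522 r5=0 r6=65523 r7=0
PC=10 nor  r2, r3, r6        | r0=0 r1=14 r2=4 r3=11 r4=65522 r5=0 r6=65523 r7=0
PC=11 addi  r7, r5, 11       | r0=0 r1=14 r2=4 r3=11 r4=65522 r5=0 r6=65523 r7=11
PC=12 or   r3, r6, r2        | r0=0 r1=14 r2=4 r3=65527 r4=65522 r5=0 r6=65523 r7=11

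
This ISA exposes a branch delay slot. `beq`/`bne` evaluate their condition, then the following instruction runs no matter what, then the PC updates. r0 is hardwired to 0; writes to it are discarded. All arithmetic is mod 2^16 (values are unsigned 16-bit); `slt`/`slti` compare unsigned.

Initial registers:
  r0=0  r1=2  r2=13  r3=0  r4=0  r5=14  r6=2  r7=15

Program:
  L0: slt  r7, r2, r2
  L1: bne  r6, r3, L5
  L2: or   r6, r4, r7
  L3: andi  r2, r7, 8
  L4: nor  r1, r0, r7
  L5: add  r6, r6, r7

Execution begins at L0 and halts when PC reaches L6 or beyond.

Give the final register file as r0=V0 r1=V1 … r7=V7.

r0=0 r1=2 r2=13 r3=0 r4=0 r5=14 r6=0 r7=0

#0 slt  r7, r2, r2 ; 0/2/13/0/0/14/2/0
#1 bne  r6, r3, L5 ; 0/2/13/0/0/14/2/0 ; →target
#2 or   r6, r4, r7 ; 0/2/13/0/0/14/0/0
#5 add  r6, r6, r7 ; 0/2/13/0/0/14/0/0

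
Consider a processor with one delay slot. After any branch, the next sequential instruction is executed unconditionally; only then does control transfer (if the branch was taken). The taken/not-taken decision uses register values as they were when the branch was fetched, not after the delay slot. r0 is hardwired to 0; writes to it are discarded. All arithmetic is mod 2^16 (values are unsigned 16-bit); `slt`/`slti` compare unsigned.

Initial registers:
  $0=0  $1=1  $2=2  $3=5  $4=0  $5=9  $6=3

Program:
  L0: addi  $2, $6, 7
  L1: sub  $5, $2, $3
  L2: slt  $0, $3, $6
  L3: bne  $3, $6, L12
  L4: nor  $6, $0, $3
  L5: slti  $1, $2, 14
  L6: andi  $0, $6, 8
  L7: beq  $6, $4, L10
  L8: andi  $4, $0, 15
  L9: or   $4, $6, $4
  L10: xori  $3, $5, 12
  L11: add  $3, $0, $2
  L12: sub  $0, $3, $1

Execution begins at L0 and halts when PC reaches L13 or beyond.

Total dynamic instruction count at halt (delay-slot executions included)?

  step pc=0: addi  $2, $6, 7  regs=(0,1,10,5,0,9,3)
  step pc=1: sub  $5, $2, $3  regs=(0,1,10,5,0,5,3)
  step pc=2: slt  $0, $3, $6  regs=(0,1,10,5,0,5,3)
  step pc=3: bne  $3, $6, L12  cond=T  regs=(0,1,10,5,0,5,3)
  step pc=4: nor  $6, $0, $3  regs=(0,1,10,5,0,5,65530)
  step pc=12: sub  $0, $3, $1  regs=(0,1,10,5,0,5,65530)

6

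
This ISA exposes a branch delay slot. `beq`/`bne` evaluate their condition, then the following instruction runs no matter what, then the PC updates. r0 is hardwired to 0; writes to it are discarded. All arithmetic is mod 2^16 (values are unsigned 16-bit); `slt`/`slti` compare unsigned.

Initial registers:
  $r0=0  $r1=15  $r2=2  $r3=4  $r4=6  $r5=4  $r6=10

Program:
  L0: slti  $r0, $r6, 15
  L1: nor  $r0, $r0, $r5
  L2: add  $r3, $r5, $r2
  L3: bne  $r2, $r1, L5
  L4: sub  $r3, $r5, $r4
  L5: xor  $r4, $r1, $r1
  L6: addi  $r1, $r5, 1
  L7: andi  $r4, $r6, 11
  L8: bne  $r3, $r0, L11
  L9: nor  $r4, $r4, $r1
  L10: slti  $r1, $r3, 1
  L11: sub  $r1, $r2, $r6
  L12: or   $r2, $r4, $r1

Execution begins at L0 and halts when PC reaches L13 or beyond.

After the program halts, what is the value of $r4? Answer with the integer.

[0] slti  $r0, $r6, 15  →  {$r0:0, $r1:15, $r2:2, $r3:4, $r4:6, $r5:4, $r6:10}
[1] nor  $r0, $r0, $r5  →  {$r0:0, $r1:15, $r2:2, $r3:4, $r4:6, $r5:4, $r6:10}
[2] add  $r3, $r5, $r2  →  {$r0:0, $r1:15, $r2:2, $r3:6, $r4:6, $r5:4, $r6:10}
[3] bne  $r2, $r1, L5  →  {$r0:0, $r1:15, $r2:2, $r3:6, $r4:6, $r5:4, $r6:10}  ⟨branch taken⟩
[4] sub  $r3, $r5, $r4  →  {$r0:0, $r1:15, $r2:2, $r3:65534, $r4:6, $r5:4, $r6:10}
[5] xor  $r4, $r1, $r1  →  {$r0:0, $r1:15, $r2:2, $r3:65534, $r4:0, $r5:4, $r6:10}
[6] addi  $r1, $r5, 1  →  {$r0:0, $r1:5, $r2:2, $r3:65534, $r4:0, $r5:4, $r6:10}
[7] andi  $r4, $r6, 11  →  {$r0:0, $r1:5, $r2:2, $r3:65534, $r4:10, $r5:4, $r6:10}
[8] bne  $r3, $r0, L11  →  {$r0:0, $r1:5, $r2:2, $r3:65534, $r4:10, $r5:4, $r6:10}  ⟨branch taken⟩
[9] nor  $r4, $r4, $r1  →  {$r0:0, $r1:5, $r2:2, $r3:65534, $r4:65520, $r5:4, $r6:10}
[11] sub  $r1, $r2, $r6  →  {$r0:0, $r1:65528, $r2:2, $r3:65534, $r4:65520, $r5:4, $r6:10}
[12] or   $r2, $r4, $r1  →  {$r0:0, $r1:65528, $r2:65528, $r3:65534, $r4:65520, $r5:4, $r6:10}

65520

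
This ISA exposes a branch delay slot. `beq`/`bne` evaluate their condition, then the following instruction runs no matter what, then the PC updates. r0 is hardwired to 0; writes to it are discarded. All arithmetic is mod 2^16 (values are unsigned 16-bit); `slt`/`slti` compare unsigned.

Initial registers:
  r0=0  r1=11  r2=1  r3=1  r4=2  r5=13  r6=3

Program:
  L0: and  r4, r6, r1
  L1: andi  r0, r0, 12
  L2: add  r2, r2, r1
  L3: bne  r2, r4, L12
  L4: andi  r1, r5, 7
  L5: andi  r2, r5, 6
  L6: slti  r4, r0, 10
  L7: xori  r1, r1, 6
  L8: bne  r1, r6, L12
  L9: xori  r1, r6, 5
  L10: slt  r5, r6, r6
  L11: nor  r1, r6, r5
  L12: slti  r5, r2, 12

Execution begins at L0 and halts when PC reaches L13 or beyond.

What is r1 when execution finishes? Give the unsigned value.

[0] and  r4, r6, r1  →  {r0:0, r1:11, r2:1, r3:1, r4:3, r5:13, r6:3}
[1] andi  r0, r0, 12  →  {r0:0, r1:11, r2:1, r3:1, r4:3, r5:13, r6:3}
[2] add  r2, r2, r1  →  {r0:0, r1:11, r2:12, r3:1, r4:3, r5:13, r6:3}
[3] bne  r2, r4, L12  →  {r0:0, r1:11, r2:12, r3:1, r4:3, r5:13, r6:3}  ⟨branch taken⟩
[4] andi  r1, r5, 7  →  {r0:0, r1:5, r2:12, r3:1, r4:3, r5:13, r6:3}
[12] slti  r5, r2, 12  →  {r0:0, r1:5, r2:12, r3:1, r4:3, r5:0, r6:3}

5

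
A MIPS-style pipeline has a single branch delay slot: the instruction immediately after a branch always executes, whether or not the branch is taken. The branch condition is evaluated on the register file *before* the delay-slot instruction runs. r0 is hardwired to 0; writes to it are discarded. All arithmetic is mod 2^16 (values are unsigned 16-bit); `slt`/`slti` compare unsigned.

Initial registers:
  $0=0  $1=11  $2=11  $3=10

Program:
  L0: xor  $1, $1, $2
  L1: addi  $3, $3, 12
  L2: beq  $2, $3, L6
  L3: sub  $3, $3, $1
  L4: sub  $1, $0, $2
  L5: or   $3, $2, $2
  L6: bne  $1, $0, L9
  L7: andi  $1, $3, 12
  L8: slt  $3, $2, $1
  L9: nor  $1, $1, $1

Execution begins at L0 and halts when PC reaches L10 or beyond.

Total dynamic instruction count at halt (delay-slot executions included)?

9

#0 xor  $1, $1, $2 ; 0/0/11/10
#1 addi  $3, $3, 12 ; 0/0/11/22
#2 beq  $2, $3, L6 ; 0/0/11/22 ; →fallthru
#3 sub  $3, $3, $1 ; 0/0/11/22
#4 sub  $1, $0, $2 ; 0/65525/11/22
#5 or   $3, $2, $2 ; 0/65525/11/11
#6 bne  $1, $0, L9 ; 0/65525/11/11 ; →target
#7 andi  $1, $3, 12 ; 0/8/11/11
#9 nor  $1, $1, $1 ; 0/65527/11/11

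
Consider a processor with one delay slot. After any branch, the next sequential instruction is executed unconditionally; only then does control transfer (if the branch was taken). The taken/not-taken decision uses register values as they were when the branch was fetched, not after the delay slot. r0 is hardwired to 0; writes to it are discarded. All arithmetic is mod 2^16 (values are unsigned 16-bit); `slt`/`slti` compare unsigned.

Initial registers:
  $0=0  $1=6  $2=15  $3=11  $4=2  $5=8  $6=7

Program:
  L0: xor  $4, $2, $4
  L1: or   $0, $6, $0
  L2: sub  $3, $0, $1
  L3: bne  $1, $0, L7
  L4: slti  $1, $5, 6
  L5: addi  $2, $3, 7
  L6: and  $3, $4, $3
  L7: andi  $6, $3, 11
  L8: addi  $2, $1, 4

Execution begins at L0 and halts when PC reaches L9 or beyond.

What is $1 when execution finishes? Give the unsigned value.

0

[0] xor  $4, $2, $4  →  {$0:0, $1:6, $2:15, $3:11, $4:13, $5:8, $6:7}
[1] or   $0, $6, $0  →  {$0:0, $1:6, $2:15, $3:11, $4:13, $5:8, $6:7}
[2] sub  $3, $0, $1  →  {$0:0, $1:6, $2:15, $3:65530, $4:13, $5:8, $6:7}
[3] bne  $1, $0, L7  →  {$0:0, $1:6, $2:15, $3:65530, $4:13, $5:8, $6:7}  ⟨branch taken⟩
[4] slti  $1, $5, 6  →  {$0:0, $1:0, $2:15, $3:65530, $4:13, $5:8, $6:7}
[7] andi  $6, $3, 11  →  {$0:0, $1:0, $2:15, $3:65530, $4:13, $5:8, $6:10}
[8] addi  $2, $1, 4  →  {$0:0, $1:0, $2:4, $3:65530, $4:13, $5:8, $6:10}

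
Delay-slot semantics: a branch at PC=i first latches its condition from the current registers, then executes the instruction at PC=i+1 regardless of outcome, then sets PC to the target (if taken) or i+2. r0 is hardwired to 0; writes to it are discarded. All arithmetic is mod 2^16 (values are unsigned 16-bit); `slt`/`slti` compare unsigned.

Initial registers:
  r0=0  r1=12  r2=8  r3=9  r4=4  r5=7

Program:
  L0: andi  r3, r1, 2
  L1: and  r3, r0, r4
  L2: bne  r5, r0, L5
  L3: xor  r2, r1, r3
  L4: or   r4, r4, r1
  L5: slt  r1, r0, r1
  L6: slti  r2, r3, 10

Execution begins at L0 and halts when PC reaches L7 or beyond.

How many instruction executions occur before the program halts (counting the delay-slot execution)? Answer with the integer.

6

[0] andi  r3, r1, 2  →  {r0:0, r1:12, r2:8, r3:0, r4:4, r5:7}
[1] and  r3, r0, r4  →  {r0:0, r1:12, r2:8, r3:0, r4:4, r5:7}
[2] bne  r5, r0, L5  →  {r0:0, r1:12, r2:8, r3:0, r4:4, r5:7}  ⟨branch taken⟩
[3] xor  r2, r1, r3  →  {r0:0, r1:12, r2:12, r3:0, r4:4, r5:7}
[5] slt  r1, r0, r1  →  {r0:0, r1:1, r2:12, r3:0, r4:4, r5:7}
[6] slti  r2, r3, 10  →  {r0:0, r1:1, r2:1, r3:0, r4:4, r5:7}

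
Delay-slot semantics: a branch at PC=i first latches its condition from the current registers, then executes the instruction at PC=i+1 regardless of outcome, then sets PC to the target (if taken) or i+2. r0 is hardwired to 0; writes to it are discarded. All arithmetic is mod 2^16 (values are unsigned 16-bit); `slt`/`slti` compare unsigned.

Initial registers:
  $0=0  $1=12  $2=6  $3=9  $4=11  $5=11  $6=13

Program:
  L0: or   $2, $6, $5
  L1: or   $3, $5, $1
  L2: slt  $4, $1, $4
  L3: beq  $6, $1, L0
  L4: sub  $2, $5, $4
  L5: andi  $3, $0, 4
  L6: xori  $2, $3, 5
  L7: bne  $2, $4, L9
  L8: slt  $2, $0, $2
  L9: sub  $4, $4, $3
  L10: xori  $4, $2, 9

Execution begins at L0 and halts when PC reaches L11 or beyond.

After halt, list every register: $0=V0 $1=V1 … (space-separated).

$0=0 $1=12 $2=1 $3=0 $4=8 $5=11 $6=13

[0] or   $2, $6, $5  →  {$0:0, $1:12, $2:15, $3:9, $4:11, $5:11, $6:13}
[1] or   $3, $5, $1  →  {$0:0, $1:12, $2:15, $3:15, $4:11, $5:11, $6:13}
[2] slt  $4, $1, $4  →  {$0:0, $1:12, $2:15, $3:15, $4:0, $5:11, $6:13}
[3] beq  $6, $1, L0  →  {$0:0, $1:12, $2:15, $3:15, $4:0, $5:11, $6:13}  ⟨branch fallthrough⟩
[4] sub  $2, $5, $4  →  {$0:0, $1:12, $2:11, $3:15, $4:0, $5:11, $6:13}
[5] andi  $3, $0, 4  →  {$0:0, $1:12, $2:11, $3:0, $4:0, $5:11, $6:13}
[6] xori  $2, $3, 5  →  {$0:0, $1:12, $2:5, $3:0, $4:0, $5:11, $6:13}
[7] bne  $2, $4, L9  →  {$0:0, $1:12, $2:5, $3:0, $4:0, $5:11, $6:13}  ⟨branch taken⟩
[8] slt  $2, $0, $2  →  {$0:0, $1:12, $2:1, $3:0, $4:0, $5:11, $6:13}
[9] sub  $4, $4, $3  →  {$0:0, $1:12, $2:1, $3:0, $4:0, $5:11, $6:13}
[10] xori  $4, $2, 9  →  {$0:0, $1:12, $2:1, $3:0, $4:8, $5:11, $6:13}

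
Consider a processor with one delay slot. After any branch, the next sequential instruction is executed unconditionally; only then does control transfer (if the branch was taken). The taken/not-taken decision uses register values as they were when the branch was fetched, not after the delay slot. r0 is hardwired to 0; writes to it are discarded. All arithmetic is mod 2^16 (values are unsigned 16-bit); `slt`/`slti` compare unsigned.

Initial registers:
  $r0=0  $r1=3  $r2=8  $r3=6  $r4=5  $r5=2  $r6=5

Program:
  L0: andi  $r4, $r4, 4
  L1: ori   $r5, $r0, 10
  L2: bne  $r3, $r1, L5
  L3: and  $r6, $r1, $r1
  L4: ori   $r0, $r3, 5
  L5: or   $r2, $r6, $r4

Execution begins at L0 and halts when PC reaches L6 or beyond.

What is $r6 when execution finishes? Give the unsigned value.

3

#0 andi  $r4, $r4, 4 ; 0/3/8/6/4/2/5
#1 ori   $r5, $r0, 10 ; 0/3/8/6/4/10/5
#2 bne  $r3, $r1, L5 ; 0/3/8/6/4/10/5 ; →target
#3 and  $r6, $r1, $r1 ; 0/3/8/6/4/10/3
#5 or   $r2, $r6, $r4 ; 0/3/7/6/4/10/3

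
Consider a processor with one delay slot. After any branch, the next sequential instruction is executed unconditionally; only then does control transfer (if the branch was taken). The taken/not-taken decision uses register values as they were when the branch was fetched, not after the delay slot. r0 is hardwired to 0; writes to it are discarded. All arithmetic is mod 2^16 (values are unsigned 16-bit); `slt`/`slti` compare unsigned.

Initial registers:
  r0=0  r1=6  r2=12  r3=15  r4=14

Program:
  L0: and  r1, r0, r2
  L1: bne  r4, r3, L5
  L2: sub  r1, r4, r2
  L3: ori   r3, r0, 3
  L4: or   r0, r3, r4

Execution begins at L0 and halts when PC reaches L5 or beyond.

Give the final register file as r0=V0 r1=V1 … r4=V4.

r0=0 r1=2 r2=12 r3=15 r4=14

PC=0  and  r1, r0, r2        | r0=0 r1=0 r2=12 r3=15 r4=14
PC=1  bne  r4, r3, L5        | r0=0 r1=0 r2=12 r3=15 r4=14  [TAKEN]
PC=2  sub  r1, r4, r2        | r0=0 r1=2 r2=12 r3=15 r4=14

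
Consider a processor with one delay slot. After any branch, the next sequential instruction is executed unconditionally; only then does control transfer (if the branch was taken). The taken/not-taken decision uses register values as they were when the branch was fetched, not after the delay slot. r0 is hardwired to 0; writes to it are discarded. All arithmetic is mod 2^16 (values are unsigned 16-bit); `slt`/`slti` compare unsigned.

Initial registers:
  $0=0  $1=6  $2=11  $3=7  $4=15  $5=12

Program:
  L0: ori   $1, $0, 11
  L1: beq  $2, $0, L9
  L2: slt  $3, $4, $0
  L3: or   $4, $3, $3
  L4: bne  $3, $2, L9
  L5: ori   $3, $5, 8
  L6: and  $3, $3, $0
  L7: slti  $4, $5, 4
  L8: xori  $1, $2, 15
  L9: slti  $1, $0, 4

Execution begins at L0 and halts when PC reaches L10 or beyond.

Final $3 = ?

[0] ori   $1, $0, 11  →  {$0:0, $1:11, $2:11, $3:7, $4:15, $5:12}
[1] beq  $2, $0, L9  →  {$0:0, $1:11, $2:11, $3:7, $4:15, $5:12}  ⟨branch fallthrough⟩
[2] slt  $3, $4, $0  →  {$0:0, $1:11, $2:11, $3:0, $4:15, $5:12}
[3] or   $4, $3, $3  →  {$0:0, $1:11, $2:11, $3:0, $4:0, $5:12}
[4] bne  $3, $2, L9  →  {$0:0, $1:11, $2:11, $3:0, $4:0, $5:12}  ⟨branch taken⟩
[5] ori   $3, $5, 8  →  {$0:0, $1:11, $2:11, $3:12, $4:0, $5:12}
[9] slti  $1, $0, 4  →  {$0:0, $1:1, $2:11, $3:12, $4:0, $5:12}

12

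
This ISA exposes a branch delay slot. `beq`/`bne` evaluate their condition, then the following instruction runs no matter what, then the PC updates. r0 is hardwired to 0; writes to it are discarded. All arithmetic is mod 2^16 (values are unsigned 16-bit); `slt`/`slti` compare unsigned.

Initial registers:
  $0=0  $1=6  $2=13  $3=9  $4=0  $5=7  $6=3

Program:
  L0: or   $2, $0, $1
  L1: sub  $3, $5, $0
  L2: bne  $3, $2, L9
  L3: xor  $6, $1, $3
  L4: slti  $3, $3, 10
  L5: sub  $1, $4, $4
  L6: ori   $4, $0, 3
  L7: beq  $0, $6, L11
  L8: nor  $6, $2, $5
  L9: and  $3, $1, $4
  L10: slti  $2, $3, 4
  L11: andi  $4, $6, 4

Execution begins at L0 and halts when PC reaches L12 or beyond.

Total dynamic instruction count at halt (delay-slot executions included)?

7

PC=0  or   $2, $0, $1        | $0=0 $1=6 $2=6 $3=9 $4=0 $5=7 $6=3
PC=1  sub  $3, $5, $0        | $0=0 $1=6 $2=6 $3=7 $4=0 $5=7 $6=3
PC=2  bne  $3, $2, L9        | $0=0 $1=6 $2=6 $3=7 $4=0 $5=7 $6=3  [TAKEN]
PC=3  xor  $6, $1, $3        | $0=0 $1=6 $2=6 $3=7 $4=0 $5=7 $6=1
PC=9  and  $3, $1, $4        | $0=0 $1=6 $2=6 $3=0 $4=0 $5=7 $6=1
PC=10 slti  $2, $3, 4        | $0=0 $1=6 $2=1 $3=0 $4=0 $5=7 $6=1
PC=11 andi  $4, $6, 4        | $0=0 $1=6 $2=1 $3=0 $4=0 $5=7 $6=1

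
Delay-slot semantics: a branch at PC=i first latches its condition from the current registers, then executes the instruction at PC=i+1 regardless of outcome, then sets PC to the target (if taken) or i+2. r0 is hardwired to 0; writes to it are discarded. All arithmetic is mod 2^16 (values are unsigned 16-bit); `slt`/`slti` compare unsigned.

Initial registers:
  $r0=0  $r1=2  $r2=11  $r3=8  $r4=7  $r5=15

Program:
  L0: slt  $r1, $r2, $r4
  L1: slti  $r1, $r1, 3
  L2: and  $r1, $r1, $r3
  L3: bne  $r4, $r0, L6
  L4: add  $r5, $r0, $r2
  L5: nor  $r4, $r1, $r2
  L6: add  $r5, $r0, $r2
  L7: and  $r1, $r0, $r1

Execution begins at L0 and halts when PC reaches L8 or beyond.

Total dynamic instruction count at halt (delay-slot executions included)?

[0] slt  $r1, $r2, $r4  →  {$r0:0, $r1:0, $r2:11, $r3:8, $r4:7, $r5:15}
[1] slti  $r1, $r1, 3  →  {$r0:0, $r1:1, $r2:11, $r3:8, $r4:7, $r5:15}
[2] and  $r1, $r1, $r3  →  {$r0:0, $r1:0, $r2:11, $r3:8, $r4:7, $r5:15}
[3] bne  $r4, $r0, L6  →  {$r0:0, $r1:0, $r2:11, $r3:8, $r4:7, $r5:15}  ⟨branch taken⟩
[4] add  $r5, $r0, $r2  →  {$r0:0, $r1:0, $r2:11, $r3:8, $r4:7, $r5:11}
[6] add  $r5, $r0, $r2  →  {$r0:0, $r1:0, $r2:11, $r3:8, $r4:7, $r5:11}
[7] and  $r1, $r0, $r1  →  {$r0:0, $r1:0, $r2:11, $r3:8, $r4:7, $r5:11}

7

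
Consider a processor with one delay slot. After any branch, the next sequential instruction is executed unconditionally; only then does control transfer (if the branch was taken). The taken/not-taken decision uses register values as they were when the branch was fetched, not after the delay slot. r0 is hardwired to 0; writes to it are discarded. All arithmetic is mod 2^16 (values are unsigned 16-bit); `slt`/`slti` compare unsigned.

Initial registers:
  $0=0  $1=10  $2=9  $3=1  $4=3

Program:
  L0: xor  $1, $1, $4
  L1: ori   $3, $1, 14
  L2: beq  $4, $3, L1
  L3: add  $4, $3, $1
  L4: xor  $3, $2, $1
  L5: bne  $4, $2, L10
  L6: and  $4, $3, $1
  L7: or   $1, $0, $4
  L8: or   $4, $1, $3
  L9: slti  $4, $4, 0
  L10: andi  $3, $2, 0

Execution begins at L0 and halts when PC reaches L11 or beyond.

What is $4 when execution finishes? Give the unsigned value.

0

#0 xor  $1, $1, $4 ; 0/9/9/1/3
#1 ori   $3, $1, 14 ; 0/9/9/15/3
#2 beq  $4, $3, L1 ; 0/9/9/15/3 ; →fallthru
#3 add  $4, $3, $1 ; 0/9/9/15/24
#4 xor  $3, $2, $1 ; 0/9/9/0/24
#5 bne  $4, $2, L10 ; 0/9/9/0/24 ; →target
#6 and  $4, $3, $1 ; 0/9/9/0/0
#10 andi  $3, $2, 0 ; 0/9/9/0/0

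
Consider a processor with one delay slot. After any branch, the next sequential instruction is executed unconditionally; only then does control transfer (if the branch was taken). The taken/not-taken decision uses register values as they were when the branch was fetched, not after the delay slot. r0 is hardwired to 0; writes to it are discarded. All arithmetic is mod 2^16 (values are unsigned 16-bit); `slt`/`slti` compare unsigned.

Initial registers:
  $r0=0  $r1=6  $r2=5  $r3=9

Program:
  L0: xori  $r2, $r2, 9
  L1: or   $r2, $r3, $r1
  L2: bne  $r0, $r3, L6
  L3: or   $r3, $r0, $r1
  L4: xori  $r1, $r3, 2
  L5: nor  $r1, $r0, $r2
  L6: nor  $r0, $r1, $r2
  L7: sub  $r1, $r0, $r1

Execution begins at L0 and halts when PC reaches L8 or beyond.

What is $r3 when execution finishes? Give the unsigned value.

6

PC=0  xori  $r2, $r2, 9      | $r0=0 $r1=6 $r2=12 $r3=9
PC=1  or   $r2, $r3, $r1     | $r0=0 $r1=6 $r2=15 $r3=9
PC=2  bne  $r0, $r3, L6      | $r0=0 $r1=6 $r2=15 $r3=9  [TAKEN]
PC=3  or   $r3, $r0, $r1     | $r0=0 $r1=6 $r2=15 $r3=6
PC=6  nor  $r0, $r1, $r2     | $r0=0 $r1=6 $r2=15 $r3=6
PC=7  sub  $r1, $r0, $r1     | $r0=0 $r1=65530 $r2=15 $r3=6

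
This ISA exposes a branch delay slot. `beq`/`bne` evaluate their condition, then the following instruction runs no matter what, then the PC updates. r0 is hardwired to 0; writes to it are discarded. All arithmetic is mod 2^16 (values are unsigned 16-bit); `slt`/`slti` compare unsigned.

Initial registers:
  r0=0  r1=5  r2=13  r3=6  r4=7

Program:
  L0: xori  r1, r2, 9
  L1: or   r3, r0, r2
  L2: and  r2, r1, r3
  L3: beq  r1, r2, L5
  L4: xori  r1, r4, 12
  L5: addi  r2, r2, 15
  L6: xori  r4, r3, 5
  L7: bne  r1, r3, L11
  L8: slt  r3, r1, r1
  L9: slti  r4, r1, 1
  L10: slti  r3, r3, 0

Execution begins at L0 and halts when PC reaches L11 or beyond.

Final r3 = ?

0

#0 xori  r1, r2, 9 ; 0/4/13/6/7
#1 or   r3, r0, r2 ; 0/4/13/13/7
#2 and  r2, r1, r3 ; 0/4/4/13/7
#3 beq  r1, r2, L5 ; 0/4/4/13/7 ; →target
#4 xori  r1, r4, 12 ; 0/11/4/13/7
#5 addi  r2, r2, 15 ; 0/11/19/13/7
#6 xori  r4, r3, 5 ; 0/11/19/13/8
#7 bne  r1, r3, L11 ; 0/11/19/13/8 ; →target
#8 slt  r3, r1, r1 ; 0/11/19/0/8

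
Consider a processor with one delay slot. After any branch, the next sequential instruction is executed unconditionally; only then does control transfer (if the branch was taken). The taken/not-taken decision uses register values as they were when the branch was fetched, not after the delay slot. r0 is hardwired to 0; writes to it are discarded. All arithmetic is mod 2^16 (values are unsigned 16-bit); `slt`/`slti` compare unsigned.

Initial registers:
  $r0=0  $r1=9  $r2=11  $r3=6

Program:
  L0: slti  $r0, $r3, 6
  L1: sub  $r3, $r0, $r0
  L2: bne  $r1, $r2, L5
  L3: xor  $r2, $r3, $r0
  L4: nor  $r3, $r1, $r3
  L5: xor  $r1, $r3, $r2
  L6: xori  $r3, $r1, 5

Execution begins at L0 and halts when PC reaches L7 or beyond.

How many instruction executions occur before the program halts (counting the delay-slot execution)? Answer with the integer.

6

[0] slti  $r0, $r3, 6  →  {$r0:0, $r1:9, $r2:11, $r3:6}
[1] sub  $r3, $r0, $r0  →  {$r0:0, $r1:9, $r2:11, $r3:0}
[2] bne  $r1, $r2, L5  →  {$r0:0, $r1:9, $r2:11, $r3:0}  ⟨branch taken⟩
[3] xor  $r2, $r3, $r0  →  {$r0:0, $r1:9, $r2:0, $r3:0}
[5] xor  $r1, $r3, $r2  →  {$r0:0, $r1:0, $r2:0, $r3:0}
[6] xori  $r3, $r1, 5  →  {$r0:0, $r1:0, $r2:0, $r3:5}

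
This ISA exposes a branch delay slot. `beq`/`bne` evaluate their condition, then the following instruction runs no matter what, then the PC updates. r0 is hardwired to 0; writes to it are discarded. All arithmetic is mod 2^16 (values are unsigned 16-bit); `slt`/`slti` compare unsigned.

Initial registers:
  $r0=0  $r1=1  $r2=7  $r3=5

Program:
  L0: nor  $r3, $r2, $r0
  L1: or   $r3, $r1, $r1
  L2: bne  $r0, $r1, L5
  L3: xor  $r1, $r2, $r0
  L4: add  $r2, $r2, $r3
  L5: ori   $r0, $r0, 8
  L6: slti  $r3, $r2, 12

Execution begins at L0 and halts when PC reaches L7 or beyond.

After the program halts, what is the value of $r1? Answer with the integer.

7

  step pc=0: nor  $r3, $r2, $r0  regs=(0,1,7,65528)
  step pc=1: or   $r3, $r1, $r1  regs=(0,1,7,1)
  step pc=2: bne  $r0, $r1, L5  cond=T  regs=(0,1,7,1)
  step pc=3: xor  $r1, $r2, $r0  regs=(0,7,7,1)
  step pc=5: ori   $r0, $r0, 8  regs=(0,7,7,1)
  step pc=6: slti  $r3, $r2, 12  regs=(0,7,7,1)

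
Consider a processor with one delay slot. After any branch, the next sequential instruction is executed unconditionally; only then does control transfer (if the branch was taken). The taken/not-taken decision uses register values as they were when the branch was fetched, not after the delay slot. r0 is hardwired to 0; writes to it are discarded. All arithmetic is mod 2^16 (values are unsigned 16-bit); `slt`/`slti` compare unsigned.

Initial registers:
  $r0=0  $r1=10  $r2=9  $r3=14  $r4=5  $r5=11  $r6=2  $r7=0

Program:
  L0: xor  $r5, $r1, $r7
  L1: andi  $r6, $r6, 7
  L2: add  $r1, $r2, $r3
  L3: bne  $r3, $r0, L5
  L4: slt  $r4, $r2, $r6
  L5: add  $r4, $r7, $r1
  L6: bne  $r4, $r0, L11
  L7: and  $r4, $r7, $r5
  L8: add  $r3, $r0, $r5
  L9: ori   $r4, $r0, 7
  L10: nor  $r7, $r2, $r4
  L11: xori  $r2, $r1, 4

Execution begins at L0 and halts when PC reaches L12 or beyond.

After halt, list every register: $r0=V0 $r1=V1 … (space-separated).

[0] xor  $r5, $r1, $r7  →  {$r0:0, $r1:10, $r2:9, $r3:14, $r4:5, $r5:10, $r6:2, $r7:0}
[1] andi  $r6, $r6, 7  →  {$r0:0, $r1:10, $r2:9, $r3:14, $r4:5, $r5:10, $r6:2, $r7:0}
[2] add  $r1, $r2, $r3  →  {$r0:0, $r1:23, $r2:9, $r3:14, $r4:5, $r5:10, $r6:2, $r7:0}
[3] bne  $r3, $r0, L5  →  {$r0:0, $r1:23, $r2:9, $r3:14, $r4:5, $r5:10, $r6:2, $r7:0}  ⟨branch taken⟩
[4] slt  $r4, $r2, $r6  →  {$r0:0, $r1:23, $r2:9, $r3:14, $r4:0, $r5:10, $r6:2, $r7:0}
[5] add  $r4, $r7, $r1  →  {$r0:0, $r1:23, $r2:9, $r3:14, $r4:23, $r5:10, $r6:2, $r7:0}
[6] bne  $r4, $r0, L11  →  {$r0:0, $r1:23, $r2:9, $r3:14, $r4:23, $r5:10, $r6:2, $r7:0}  ⟨branch taken⟩
[7] and  $r4, $r7, $r5  →  {$r0:0, $r1:23, $r2:9, $r3:14, $r4:0, $r5:10, $r6:2, $r7:0}
[11] xori  $r2, $r1, 4  →  {$r0:0, $r1:23, $r2:19, $r3:14, $r4:0, $r5:10, $r6:2, $r7:0}

$r0=0 $r1=23 $r2=19 $r3=14 $r4=0 $r5=10 $r6=2 $r7=0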